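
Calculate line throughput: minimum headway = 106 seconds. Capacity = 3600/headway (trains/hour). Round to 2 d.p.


Capacity = 3600 / headway
Capacity = 3600 / 106
Capacity = 33.96 trains/hour

33.96


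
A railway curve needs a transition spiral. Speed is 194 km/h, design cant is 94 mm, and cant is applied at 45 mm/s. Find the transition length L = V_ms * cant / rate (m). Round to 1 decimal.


Convert speed: V = 194 / 3.6 = 53.8889 m/s
L = 53.8889 * 94 / 45
L = 5065.5556 / 45
L = 112.6 m

112.6


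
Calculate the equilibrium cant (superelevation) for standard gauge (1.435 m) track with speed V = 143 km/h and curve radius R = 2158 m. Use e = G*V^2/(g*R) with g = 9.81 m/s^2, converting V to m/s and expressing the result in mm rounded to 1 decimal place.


Convert speed: V = 143 / 3.6 = 39.7222 m/s
Apply formula: e = 1.435 * 39.7222^2 / (9.81 * 2158)
e = 1.435 * 1577.8549 / 21169.98
e = 0.106954 m = 107.0 mm

107.0


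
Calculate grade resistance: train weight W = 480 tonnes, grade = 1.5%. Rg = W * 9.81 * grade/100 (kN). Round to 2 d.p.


Rg = W * 9.81 * grade / 100
Rg = 480 * 9.81 * 1.5 / 100
Rg = 4708.8 * 0.015
Rg = 70.63 kN

70.63


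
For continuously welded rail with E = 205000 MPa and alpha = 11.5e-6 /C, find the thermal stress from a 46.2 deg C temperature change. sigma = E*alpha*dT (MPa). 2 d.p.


sigma = E * alpha * dT
sigma = 205000 * 11.5e-6 * 46.2
sigma = 2.3575 * 46.2
sigma = 108.92 MPa

108.92


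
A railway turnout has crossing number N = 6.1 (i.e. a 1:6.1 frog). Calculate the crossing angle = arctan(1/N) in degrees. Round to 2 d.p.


1/N = 1/6.1 = 0.163934
angle = arctan(0.163934) = 0.162489 rad
angle = 0.162489 * 180/pi = 9.31 degrees

9.31


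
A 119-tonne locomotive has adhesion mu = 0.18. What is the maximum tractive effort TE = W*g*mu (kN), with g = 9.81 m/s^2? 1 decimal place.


TE_max = W * g * mu
TE_max = 119 * 9.81 * 0.18
TE_max = 1167.39 * 0.18
TE_max = 210.1 kN

210.1


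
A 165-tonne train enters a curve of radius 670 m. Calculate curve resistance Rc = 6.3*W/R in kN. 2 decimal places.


Rc = 6.3 * W / R
Rc = 6.3 * 165 / 670
Rc = 1039.5 / 670
Rc = 1.55 kN

1.55


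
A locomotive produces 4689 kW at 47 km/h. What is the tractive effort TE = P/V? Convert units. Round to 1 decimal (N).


Convert: P = 4689 kW = 4689000 W
V = 47 / 3.6 = 13.0556 m/s
TE = 4689000 / 13.0556
TE = 359157.4 N

359157.4


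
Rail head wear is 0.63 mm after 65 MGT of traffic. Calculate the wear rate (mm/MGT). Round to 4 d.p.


Wear rate = total wear / cumulative tonnage
Rate = 0.63 / 65
Rate = 0.0097 mm/MGT

0.0097


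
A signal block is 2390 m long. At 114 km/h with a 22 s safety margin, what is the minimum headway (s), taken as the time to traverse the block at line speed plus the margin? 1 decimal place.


V = 114 / 3.6 = 31.6667 m/s
Block traversal time = 2390 / 31.6667 = 75.4737 s
Headway = 75.4737 + 22
Headway = 97.5 s

97.5


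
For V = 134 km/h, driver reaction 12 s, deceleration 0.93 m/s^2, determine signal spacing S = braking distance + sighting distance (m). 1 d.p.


V = 134 / 3.6 = 37.2222 m/s
Braking distance = 37.2222^2 / (2*0.93) = 744.8892 m
Sighting distance = 37.2222 * 12 = 446.6667 m
S = 744.8892 + 446.6667 = 1191.6 m

1191.6


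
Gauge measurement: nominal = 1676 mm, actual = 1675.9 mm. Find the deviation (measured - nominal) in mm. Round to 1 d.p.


Deviation = measured - nominal
Deviation = 1675.9 - 1676
Deviation = -0.1 mm

-0.1


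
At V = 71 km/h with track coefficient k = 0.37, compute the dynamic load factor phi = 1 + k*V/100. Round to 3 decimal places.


phi = 1 + k * V / 100
phi = 1 + 0.37 * 71 / 100
phi = 1 + 0.2627
phi = 1.263

1.263


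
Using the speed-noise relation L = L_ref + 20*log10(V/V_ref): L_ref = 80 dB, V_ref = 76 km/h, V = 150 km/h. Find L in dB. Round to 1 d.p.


V/V_ref = 150 / 76 = 1.973684
log10(1.973684) = 0.295278
20 * 0.295278 = 5.9056
L = 80 + 5.9056 = 85.9 dB

85.9


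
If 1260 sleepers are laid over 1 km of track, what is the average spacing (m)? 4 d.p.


Spacing = 1000 m / number of sleepers
Spacing = 1000 / 1260
Spacing = 0.7937 m

0.7937


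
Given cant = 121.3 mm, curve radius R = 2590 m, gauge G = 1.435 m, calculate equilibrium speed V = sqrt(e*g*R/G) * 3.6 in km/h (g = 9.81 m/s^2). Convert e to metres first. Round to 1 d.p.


Convert cant: e = 121.3 mm = 0.1213 m
V_ms = sqrt(0.1213 * 9.81 * 2590 / 1.435)
V_ms = sqrt(2147.720049) = 46.3435 m/s
V = 46.3435 * 3.6 = 166.8 km/h

166.8


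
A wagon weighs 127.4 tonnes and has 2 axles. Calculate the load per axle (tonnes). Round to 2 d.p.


Load per axle = total weight / number of axles
Load = 127.4 / 2
Load = 63.70 tonnes

63.70


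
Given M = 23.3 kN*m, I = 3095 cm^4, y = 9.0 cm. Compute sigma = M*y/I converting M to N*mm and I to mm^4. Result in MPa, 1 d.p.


Convert units:
M = 23.3 kN*m = 23300000 N*mm
y = 9.0 cm = 90 mm
I = 3095 cm^4 = 30950000 mm^4
sigma = 23300000 * 90 / 30950000
sigma = 67.8 MPa

67.8


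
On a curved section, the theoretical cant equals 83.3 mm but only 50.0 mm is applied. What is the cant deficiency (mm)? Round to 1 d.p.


Cant deficiency = equilibrium cant - actual cant
CD = 83.3 - 50.0
CD = 33.3 mm

33.3


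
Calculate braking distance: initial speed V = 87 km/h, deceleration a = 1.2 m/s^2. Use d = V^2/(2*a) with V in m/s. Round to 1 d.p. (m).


Convert speed: V = 87 / 3.6 = 24.1667 m/s
V^2 = 584.0278
d = 584.0278 / (2 * 1.2)
d = 584.0278 / 2.4
d = 243.3 m

243.3


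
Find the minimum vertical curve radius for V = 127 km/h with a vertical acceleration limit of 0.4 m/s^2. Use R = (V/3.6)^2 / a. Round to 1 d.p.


Convert speed: V = 127 / 3.6 = 35.2778 m/s
V^2 = 1244.5216 m^2/s^2
R_v = 1244.5216 / 0.4
R_v = 3111.3 m

3111.3


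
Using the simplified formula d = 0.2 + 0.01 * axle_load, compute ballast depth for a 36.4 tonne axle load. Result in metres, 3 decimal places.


d = 0.2 + 0.01 * 36.4
d = 0.2 + 0.364
d = 0.564 m

0.564


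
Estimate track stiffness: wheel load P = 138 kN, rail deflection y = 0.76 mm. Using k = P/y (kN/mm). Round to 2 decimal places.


Track stiffness k = P / y
k = 138 / 0.76
k = 181.58 kN/mm

181.58


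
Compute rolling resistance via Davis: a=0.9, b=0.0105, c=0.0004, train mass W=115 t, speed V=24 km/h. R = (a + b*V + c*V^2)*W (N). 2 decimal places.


b*V = 0.0105 * 24 = 0.252
c*V^2 = 0.0004 * 576 = 0.2304
R_per_t = 0.9 + 0.252 + 0.2304 = 1.3824 N/t
R_total = 1.3824 * 115 = 158.98 N

158.98


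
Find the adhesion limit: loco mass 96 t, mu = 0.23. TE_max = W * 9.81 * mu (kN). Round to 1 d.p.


TE_max = W * g * mu
TE_max = 96 * 9.81 * 0.23
TE_max = 941.76 * 0.23
TE_max = 216.6 kN

216.6


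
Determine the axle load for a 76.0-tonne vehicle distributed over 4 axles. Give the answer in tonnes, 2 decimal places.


Load per axle = total weight / number of axles
Load = 76.0 / 4
Load = 19.00 tonnes

19.00


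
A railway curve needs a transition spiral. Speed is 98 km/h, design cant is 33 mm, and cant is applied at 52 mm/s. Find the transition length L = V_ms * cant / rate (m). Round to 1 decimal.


Convert speed: V = 98 / 3.6 = 27.2222 m/s
L = 27.2222 * 33 / 52
L = 898.3333 / 52
L = 17.3 m

17.3


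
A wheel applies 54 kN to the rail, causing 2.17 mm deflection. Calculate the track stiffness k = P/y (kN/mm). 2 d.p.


Track stiffness k = P / y
k = 54 / 2.17
k = 24.88 kN/mm

24.88


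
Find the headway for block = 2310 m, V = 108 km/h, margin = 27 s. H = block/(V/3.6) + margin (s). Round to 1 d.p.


V = 108 / 3.6 = 30.0 m/s
Block traversal time = 2310 / 30.0 = 77.0 s
Headway = 77.0 + 27
Headway = 104.0 s

104.0


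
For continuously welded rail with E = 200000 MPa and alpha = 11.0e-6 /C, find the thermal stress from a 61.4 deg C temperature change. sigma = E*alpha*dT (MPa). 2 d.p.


sigma = E * alpha * dT
sigma = 200000 * 11.0e-6 * 61.4
sigma = 2.2 * 61.4
sigma = 135.08 MPa

135.08


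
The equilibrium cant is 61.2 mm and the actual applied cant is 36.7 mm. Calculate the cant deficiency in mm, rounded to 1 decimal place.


Cant deficiency = equilibrium cant - actual cant
CD = 61.2 - 36.7
CD = 24.5 mm

24.5


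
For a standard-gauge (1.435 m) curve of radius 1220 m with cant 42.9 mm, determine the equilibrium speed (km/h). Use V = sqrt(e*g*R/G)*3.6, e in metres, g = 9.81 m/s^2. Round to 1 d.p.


Convert cant: e = 42.9 mm = 0.0429 m
V_ms = sqrt(0.0429 * 9.81 * 1220 / 1.435)
V_ms = sqrt(357.794969) = 18.9155 m/s
V = 18.9155 * 3.6 = 68.1 km/h

68.1


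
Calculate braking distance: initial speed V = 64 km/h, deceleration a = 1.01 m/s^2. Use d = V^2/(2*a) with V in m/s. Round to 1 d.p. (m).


Convert speed: V = 64 / 3.6 = 17.7778 m/s
V^2 = 316.0494
d = 316.0494 / (2 * 1.01)
d = 316.0494 / 2.02
d = 156.5 m

156.5


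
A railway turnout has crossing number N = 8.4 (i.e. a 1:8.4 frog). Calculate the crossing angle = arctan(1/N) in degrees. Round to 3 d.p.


1/N = 1/8.4 = 0.119048
angle = arctan(0.119048) = 0.11849 rad
angle = 0.11849 * 180/pi = 6.789 degrees

6.789


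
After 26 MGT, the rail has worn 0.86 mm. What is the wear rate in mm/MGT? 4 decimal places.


Wear rate = total wear / cumulative tonnage
Rate = 0.86 / 26
Rate = 0.0331 mm/MGT

0.0331


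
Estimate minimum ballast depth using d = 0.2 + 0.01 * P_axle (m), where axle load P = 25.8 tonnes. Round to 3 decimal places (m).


d = 0.2 + 0.01 * 25.8
d = 0.2 + 0.258
d = 0.458 m

0.458


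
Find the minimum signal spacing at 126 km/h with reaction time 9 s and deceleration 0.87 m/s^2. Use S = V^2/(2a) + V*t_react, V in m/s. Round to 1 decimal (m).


V = 126 / 3.6 = 35.0 m/s
Braking distance = 35.0^2 / (2*0.87) = 704.023 m
Sighting distance = 35.0 * 9 = 315.0 m
S = 704.023 + 315.0 = 1019.0 m

1019.0


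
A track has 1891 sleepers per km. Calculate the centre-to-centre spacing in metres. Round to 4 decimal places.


Spacing = 1000 m / number of sleepers
Spacing = 1000 / 1891
Spacing = 0.5288 m

0.5288


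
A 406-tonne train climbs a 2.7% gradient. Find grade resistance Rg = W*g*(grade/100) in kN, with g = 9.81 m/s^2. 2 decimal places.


Rg = W * 9.81 * grade / 100
Rg = 406 * 9.81 * 2.7 / 100
Rg = 3982.86 * 0.027
Rg = 107.54 kN

107.54


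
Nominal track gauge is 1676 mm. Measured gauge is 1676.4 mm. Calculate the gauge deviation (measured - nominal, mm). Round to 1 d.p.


Deviation = measured - nominal
Deviation = 1676.4 - 1676
Deviation = 0.4 mm

0.4


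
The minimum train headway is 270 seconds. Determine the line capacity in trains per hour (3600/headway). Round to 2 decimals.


Capacity = 3600 / headway
Capacity = 3600 / 270
Capacity = 13.33 trains/hour

13.33


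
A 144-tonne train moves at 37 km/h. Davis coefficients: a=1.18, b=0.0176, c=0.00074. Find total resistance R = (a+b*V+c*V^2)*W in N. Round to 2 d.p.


b*V = 0.0176 * 37 = 0.6512
c*V^2 = 0.00074 * 1369 = 1.01306
R_per_t = 1.18 + 0.6512 + 1.01306 = 2.84426 N/t
R_total = 2.84426 * 144 = 409.57 N

409.57


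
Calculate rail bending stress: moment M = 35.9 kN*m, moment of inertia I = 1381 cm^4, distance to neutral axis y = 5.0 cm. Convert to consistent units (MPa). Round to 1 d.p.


Convert units:
M = 35.9 kN*m = 35900000 N*mm
y = 5.0 cm = 50 mm
I = 1381 cm^4 = 13810000 mm^4
sigma = 35900000 * 50 / 13810000
sigma = 130.0 MPa

130.0


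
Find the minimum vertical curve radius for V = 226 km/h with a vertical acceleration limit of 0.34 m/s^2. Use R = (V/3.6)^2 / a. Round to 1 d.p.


Convert speed: V = 226 / 3.6 = 62.7778 m/s
V^2 = 3941.0494 m^2/s^2
R_v = 3941.0494 / 0.34
R_v = 11591.3 m

11591.3


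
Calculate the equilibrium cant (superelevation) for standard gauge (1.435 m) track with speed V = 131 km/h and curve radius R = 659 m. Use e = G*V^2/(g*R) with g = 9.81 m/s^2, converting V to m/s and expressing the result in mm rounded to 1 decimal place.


Convert speed: V = 131 / 3.6 = 36.3889 m/s
Apply formula: e = 1.435 * 36.3889^2 / (9.81 * 659)
e = 1.435 * 1324.1512 / 6464.79
e = 0.293924 m = 293.9 mm

293.9


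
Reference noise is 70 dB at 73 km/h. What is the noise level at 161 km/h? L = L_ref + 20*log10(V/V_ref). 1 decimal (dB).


V/V_ref = 161 / 73 = 2.205479
log10(2.205479) = 0.343503
20 * 0.343503 = 6.8701
L = 70 + 6.8701 = 76.9 dB

76.9


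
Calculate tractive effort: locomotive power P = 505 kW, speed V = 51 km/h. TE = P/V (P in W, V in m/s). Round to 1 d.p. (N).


Convert: P = 505 kW = 505000 W
V = 51 / 3.6 = 14.1667 m/s
TE = 505000 / 14.1667
TE = 35647.1 N

35647.1


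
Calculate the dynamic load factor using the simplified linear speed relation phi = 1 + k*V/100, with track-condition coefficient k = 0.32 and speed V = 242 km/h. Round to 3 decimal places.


phi = 1 + k * V / 100
phi = 1 + 0.32 * 242 / 100
phi = 1 + 0.7744
phi = 1.774

1.774


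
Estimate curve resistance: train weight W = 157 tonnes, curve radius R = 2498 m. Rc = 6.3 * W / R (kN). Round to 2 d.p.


Rc = 6.3 * W / R
Rc = 6.3 * 157 / 2498
Rc = 989.1 / 2498
Rc = 0.40 kN

0.40


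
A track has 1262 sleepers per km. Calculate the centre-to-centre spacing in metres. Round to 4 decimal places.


Spacing = 1000 m / number of sleepers
Spacing = 1000 / 1262
Spacing = 0.7924 m

0.7924


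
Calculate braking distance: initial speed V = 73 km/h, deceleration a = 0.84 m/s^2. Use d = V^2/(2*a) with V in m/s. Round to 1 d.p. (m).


Convert speed: V = 73 / 3.6 = 20.2778 m/s
V^2 = 411.1883
d = 411.1883 / (2 * 0.84)
d = 411.1883 / 1.68
d = 244.8 m

244.8


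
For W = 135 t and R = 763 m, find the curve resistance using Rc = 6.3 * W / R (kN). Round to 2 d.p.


Rc = 6.3 * W / R
Rc = 6.3 * 135 / 763
Rc = 850.5 / 763
Rc = 1.11 kN

1.11


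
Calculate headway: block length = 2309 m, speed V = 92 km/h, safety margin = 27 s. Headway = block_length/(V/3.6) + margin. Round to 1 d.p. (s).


V = 92 / 3.6 = 25.5556 m/s
Block traversal time = 2309 / 25.5556 = 90.3522 s
Headway = 90.3522 + 27
Headway = 117.4 s

117.4


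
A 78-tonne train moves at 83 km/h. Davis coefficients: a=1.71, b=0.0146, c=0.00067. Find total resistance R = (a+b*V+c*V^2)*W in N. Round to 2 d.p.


b*V = 0.0146 * 83 = 1.2118
c*V^2 = 0.00067 * 6889 = 4.61563
R_per_t = 1.71 + 1.2118 + 4.61563 = 7.53743 N/t
R_total = 7.53743 * 78 = 587.92 N

587.92


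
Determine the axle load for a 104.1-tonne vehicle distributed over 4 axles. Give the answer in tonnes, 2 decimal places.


Load per axle = total weight / number of axles
Load = 104.1 / 4
Load = 26.03 tonnes

26.03


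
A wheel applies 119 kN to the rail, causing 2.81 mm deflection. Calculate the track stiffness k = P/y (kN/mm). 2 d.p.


Track stiffness k = P / y
k = 119 / 2.81
k = 42.35 kN/mm

42.35


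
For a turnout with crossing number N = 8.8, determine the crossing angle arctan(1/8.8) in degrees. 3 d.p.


1/N = 1/8.8 = 0.113636
angle = arctan(0.113636) = 0.113151 rad
angle = 0.113151 * 180/pi = 6.483 degrees

6.483


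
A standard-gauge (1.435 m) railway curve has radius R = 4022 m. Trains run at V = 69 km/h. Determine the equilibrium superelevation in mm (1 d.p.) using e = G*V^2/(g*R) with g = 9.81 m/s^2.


Convert speed: V = 69 / 3.6 = 19.1667 m/s
Apply formula: e = 1.435 * 19.1667^2 / (9.81 * 4022)
e = 1.435 * 367.3611 / 39455.82
e = 0.013361 m = 13.4 mm

13.4


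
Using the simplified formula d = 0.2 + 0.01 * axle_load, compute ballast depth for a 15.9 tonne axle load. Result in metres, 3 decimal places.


d = 0.2 + 0.01 * 15.9
d = 0.2 + 0.159
d = 0.359 m

0.359


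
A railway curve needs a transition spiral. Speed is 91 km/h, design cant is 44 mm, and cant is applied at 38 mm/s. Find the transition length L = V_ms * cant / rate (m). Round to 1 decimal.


Convert speed: V = 91 / 3.6 = 25.2778 m/s
L = 25.2778 * 44 / 38
L = 1112.2222 / 38
L = 29.3 m

29.3


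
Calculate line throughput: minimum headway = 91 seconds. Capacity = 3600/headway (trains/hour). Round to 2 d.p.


Capacity = 3600 / headway
Capacity = 3600 / 91
Capacity = 39.56 trains/hour

39.56


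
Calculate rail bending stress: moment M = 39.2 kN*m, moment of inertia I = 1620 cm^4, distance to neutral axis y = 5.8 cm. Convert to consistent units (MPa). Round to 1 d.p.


Convert units:
M = 39.2 kN*m = 39200000 N*mm
y = 5.8 cm = 58 mm
I = 1620 cm^4 = 16200000 mm^4
sigma = 39200000 * 58 / 16200000
sigma = 140.3 MPa

140.3


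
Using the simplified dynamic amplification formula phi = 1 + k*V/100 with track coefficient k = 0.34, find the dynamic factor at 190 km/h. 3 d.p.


phi = 1 + k * V / 100
phi = 1 + 0.34 * 190 / 100
phi = 1 + 0.646
phi = 1.646

1.646


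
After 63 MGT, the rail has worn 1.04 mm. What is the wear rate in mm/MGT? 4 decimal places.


Wear rate = total wear / cumulative tonnage
Rate = 1.04 / 63
Rate = 0.0165 mm/MGT

0.0165


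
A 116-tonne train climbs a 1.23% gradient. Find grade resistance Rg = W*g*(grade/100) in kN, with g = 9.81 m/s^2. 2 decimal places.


Rg = W * 9.81 * grade / 100
Rg = 116 * 9.81 * 1.23 / 100
Rg = 1137.96 * 0.0123
Rg = 14.00 kN

14.00


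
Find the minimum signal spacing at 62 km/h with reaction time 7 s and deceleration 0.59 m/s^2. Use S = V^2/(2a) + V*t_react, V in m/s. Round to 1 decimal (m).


V = 62 / 3.6 = 17.2222 m/s
Braking distance = 17.2222^2 / (2*0.59) = 251.3601 m
Sighting distance = 17.2222 * 7 = 120.5556 m
S = 251.3601 + 120.5556 = 371.9 m

371.9


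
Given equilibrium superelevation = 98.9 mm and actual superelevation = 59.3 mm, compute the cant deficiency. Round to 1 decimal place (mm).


Cant deficiency = equilibrium cant - actual cant
CD = 98.9 - 59.3
CD = 39.6 mm

39.6


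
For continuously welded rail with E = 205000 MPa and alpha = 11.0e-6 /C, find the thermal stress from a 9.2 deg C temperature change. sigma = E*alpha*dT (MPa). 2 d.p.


sigma = E * alpha * dT
sigma = 205000 * 11.0e-6 * 9.2
sigma = 2.255 * 9.2
sigma = 20.75 MPa

20.75


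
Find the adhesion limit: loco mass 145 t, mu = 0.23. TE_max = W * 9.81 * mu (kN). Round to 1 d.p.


TE_max = W * g * mu
TE_max = 145 * 9.81 * 0.23
TE_max = 1422.45 * 0.23
TE_max = 327.2 kN

327.2


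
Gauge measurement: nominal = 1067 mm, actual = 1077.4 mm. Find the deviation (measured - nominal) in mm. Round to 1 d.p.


Deviation = measured - nominal
Deviation = 1077.4 - 1067
Deviation = 10.4 mm

10.4


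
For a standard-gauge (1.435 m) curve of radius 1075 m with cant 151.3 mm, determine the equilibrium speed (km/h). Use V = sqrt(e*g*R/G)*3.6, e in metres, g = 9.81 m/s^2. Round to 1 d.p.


Convert cant: e = 151.3 mm = 0.1513 m
V_ms = sqrt(0.1513 * 9.81 * 1075 / 1.435)
V_ms = sqrt(1111.896847) = 33.3451 m/s
V = 33.3451 * 3.6 = 120.0 km/h

120.0


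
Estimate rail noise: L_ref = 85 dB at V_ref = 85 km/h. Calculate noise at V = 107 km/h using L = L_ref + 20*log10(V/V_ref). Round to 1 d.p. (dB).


V/V_ref = 107 / 85 = 1.258824
log10(1.258824) = 0.099965
20 * 0.099965 = 1.9993
L = 85 + 1.9993 = 87.0 dB

87.0


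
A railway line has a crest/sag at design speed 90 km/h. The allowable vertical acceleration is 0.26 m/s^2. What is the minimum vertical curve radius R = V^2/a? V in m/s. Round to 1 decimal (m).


Convert speed: V = 90 / 3.6 = 25.0 m/s
V^2 = 625.0 m^2/s^2
R_v = 625.0 / 0.26
R_v = 2403.8 m

2403.8


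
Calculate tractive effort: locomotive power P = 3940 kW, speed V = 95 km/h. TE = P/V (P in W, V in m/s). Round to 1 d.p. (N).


Convert: P = 3940 kW = 3940000 W
V = 95 / 3.6 = 26.3889 m/s
TE = 3940000 / 26.3889
TE = 149305.3 N

149305.3


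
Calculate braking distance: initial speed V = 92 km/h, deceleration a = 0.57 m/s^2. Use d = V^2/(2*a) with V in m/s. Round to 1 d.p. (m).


Convert speed: V = 92 / 3.6 = 25.5556 m/s
V^2 = 653.0864
d = 653.0864 / (2 * 0.57)
d = 653.0864 / 1.14
d = 572.9 m

572.9


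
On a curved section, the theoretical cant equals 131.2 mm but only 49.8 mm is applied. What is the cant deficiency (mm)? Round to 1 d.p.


Cant deficiency = equilibrium cant - actual cant
CD = 131.2 - 49.8
CD = 81.4 mm

81.4


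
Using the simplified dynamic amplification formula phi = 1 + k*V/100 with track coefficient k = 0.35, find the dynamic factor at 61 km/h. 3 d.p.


phi = 1 + k * V / 100
phi = 1 + 0.35 * 61 / 100
phi = 1 + 0.2135
phi = 1.214

1.214


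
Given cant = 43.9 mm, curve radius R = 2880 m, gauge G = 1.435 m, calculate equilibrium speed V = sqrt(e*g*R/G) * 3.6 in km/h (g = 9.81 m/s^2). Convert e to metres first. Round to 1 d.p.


Convert cant: e = 43.9 mm = 0.0439 m
V_ms = sqrt(0.0439 * 9.81 * 2880 / 1.435)
V_ms = sqrt(864.319108) = 29.3993 m/s
V = 29.3993 * 3.6 = 105.8 km/h

105.8


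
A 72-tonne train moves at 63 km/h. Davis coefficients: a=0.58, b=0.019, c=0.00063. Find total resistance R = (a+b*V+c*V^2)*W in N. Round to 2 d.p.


b*V = 0.019 * 63 = 1.197
c*V^2 = 0.00063 * 3969 = 2.50047
R_per_t = 0.58 + 1.197 + 2.50047 = 4.27747 N/t
R_total = 4.27747 * 72 = 307.98 N

307.98


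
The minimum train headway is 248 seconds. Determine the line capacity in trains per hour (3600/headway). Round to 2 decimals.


Capacity = 3600 / headway
Capacity = 3600 / 248
Capacity = 14.52 trains/hour

14.52


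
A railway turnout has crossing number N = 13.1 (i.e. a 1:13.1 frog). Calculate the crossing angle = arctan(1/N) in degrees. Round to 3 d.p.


1/N = 1/13.1 = 0.076336
angle = arctan(0.076336) = 0.076188 rad
angle = 0.076188 * 180/pi = 4.365 degrees

4.365


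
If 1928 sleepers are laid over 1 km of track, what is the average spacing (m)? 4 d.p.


Spacing = 1000 m / number of sleepers
Spacing = 1000 / 1928
Spacing = 0.5187 m

0.5187


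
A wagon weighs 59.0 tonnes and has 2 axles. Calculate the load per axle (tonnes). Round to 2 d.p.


Load per axle = total weight / number of axles
Load = 59.0 / 2
Load = 29.50 tonnes

29.50


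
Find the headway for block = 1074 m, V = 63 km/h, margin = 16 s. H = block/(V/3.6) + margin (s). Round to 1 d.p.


V = 63 / 3.6 = 17.5 m/s
Block traversal time = 1074 / 17.5 = 61.3714 s
Headway = 61.3714 + 16
Headway = 77.4 s

77.4


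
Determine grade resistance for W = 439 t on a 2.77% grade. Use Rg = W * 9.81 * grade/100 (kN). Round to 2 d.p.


Rg = W * 9.81 * grade / 100
Rg = 439 * 9.81 * 2.77 / 100
Rg = 4306.59 * 0.0277
Rg = 119.29 kN

119.29


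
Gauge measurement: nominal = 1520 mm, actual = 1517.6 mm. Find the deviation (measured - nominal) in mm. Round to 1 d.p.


Deviation = measured - nominal
Deviation = 1517.6 - 1520
Deviation = -2.4 mm

-2.4


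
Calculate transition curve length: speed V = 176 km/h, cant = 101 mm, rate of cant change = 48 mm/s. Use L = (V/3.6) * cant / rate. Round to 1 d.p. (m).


Convert speed: V = 176 / 3.6 = 48.8889 m/s
L = 48.8889 * 101 / 48
L = 4937.7778 / 48
L = 102.9 m

102.9


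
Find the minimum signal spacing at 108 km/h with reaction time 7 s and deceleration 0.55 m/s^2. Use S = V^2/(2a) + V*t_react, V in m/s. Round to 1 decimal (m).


V = 108 / 3.6 = 30.0 m/s
Braking distance = 30.0^2 / (2*0.55) = 818.1818 m
Sighting distance = 30.0 * 7 = 210.0 m
S = 818.1818 + 210.0 = 1028.2 m

1028.2


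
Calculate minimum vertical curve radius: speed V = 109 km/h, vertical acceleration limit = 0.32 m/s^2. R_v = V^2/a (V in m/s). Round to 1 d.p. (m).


Convert speed: V = 109 / 3.6 = 30.2778 m/s
V^2 = 916.7438 m^2/s^2
R_v = 916.7438 / 0.32
R_v = 2864.8 m

2864.8


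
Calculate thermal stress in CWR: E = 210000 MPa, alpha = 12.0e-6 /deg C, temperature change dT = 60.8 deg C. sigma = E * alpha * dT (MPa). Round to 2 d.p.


sigma = E * alpha * dT
sigma = 210000 * 12.0e-6 * 60.8
sigma = 2.52 * 60.8
sigma = 153.22 MPa

153.22


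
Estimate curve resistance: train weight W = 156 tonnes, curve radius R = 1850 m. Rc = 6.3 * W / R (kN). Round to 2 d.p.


Rc = 6.3 * W / R
Rc = 6.3 * 156 / 1850
Rc = 982.8 / 1850
Rc = 0.53 kN

0.53


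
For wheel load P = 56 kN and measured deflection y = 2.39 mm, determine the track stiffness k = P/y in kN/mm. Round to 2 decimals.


Track stiffness k = P / y
k = 56 / 2.39
k = 23.43 kN/mm

23.43


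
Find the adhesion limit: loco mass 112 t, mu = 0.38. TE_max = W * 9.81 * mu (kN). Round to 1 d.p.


TE_max = W * g * mu
TE_max = 112 * 9.81 * 0.38
TE_max = 1098.72 * 0.38
TE_max = 417.5 kN

417.5


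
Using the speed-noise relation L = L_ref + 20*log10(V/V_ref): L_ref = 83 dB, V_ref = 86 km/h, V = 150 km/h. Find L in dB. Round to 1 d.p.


V/V_ref = 150 / 86 = 1.744186
log10(1.744186) = 0.241593
20 * 0.241593 = 4.8319
L = 83 + 4.8319 = 87.8 dB

87.8


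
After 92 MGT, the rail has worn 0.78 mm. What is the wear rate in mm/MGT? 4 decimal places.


Wear rate = total wear / cumulative tonnage
Rate = 0.78 / 92
Rate = 0.0085 mm/MGT

0.0085


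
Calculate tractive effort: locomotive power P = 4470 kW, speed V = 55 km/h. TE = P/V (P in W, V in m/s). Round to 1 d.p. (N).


Convert: P = 4470 kW = 4470000 W
V = 55 / 3.6 = 15.2778 m/s
TE = 4470000 / 15.2778
TE = 292581.8 N

292581.8


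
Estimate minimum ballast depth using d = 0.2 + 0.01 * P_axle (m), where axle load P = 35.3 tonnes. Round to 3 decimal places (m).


d = 0.2 + 0.01 * 35.3
d = 0.2 + 0.353
d = 0.553 m

0.553


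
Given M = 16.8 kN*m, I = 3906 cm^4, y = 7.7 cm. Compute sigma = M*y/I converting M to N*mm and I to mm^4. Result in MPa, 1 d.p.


Convert units:
M = 16.8 kN*m = 16800000 N*mm
y = 7.7 cm = 77 mm
I = 3906 cm^4 = 39060000 mm^4
sigma = 16800000 * 77 / 39060000
sigma = 33.1 MPa

33.1


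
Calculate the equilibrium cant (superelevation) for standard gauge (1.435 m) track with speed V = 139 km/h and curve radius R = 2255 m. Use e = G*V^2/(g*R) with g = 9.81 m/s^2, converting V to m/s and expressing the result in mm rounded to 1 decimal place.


Convert speed: V = 139 / 3.6 = 38.6111 m/s
Apply formula: e = 1.435 * 38.6111^2 / (9.81 * 2255)
e = 1.435 * 1490.8179 / 22121.55
e = 0.096708 m = 96.7 mm

96.7


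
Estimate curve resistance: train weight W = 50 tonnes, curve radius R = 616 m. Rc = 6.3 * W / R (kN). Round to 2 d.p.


Rc = 6.3 * W / R
Rc = 6.3 * 50 / 616
Rc = 315.0 / 616
Rc = 0.51 kN

0.51


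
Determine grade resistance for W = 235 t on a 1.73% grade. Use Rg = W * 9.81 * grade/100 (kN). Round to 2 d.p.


Rg = W * 9.81 * grade / 100
Rg = 235 * 9.81 * 1.73 / 100
Rg = 2305.35 * 0.0173
Rg = 39.88 kN

39.88


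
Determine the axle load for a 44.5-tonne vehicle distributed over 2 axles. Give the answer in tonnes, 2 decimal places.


Load per axle = total weight / number of axles
Load = 44.5 / 2
Load = 22.25 tonnes

22.25


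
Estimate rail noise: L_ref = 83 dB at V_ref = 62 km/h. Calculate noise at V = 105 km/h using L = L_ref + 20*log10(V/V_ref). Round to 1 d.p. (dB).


V/V_ref = 105 / 62 = 1.693548
log10(1.693548) = 0.228798
20 * 0.228798 = 4.576
L = 83 + 4.576 = 87.6 dB

87.6


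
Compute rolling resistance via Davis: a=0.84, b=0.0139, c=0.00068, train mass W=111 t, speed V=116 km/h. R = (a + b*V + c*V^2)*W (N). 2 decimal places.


b*V = 0.0139 * 116 = 1.6124
c*V^2 = 0.00068 * 13456 = 9.15008
R_per_t = 0.84 + 1.6124 + 9.15008 = 11.60248 N/t
R_total = 11.60248 * 111 = 1287.88 N

1287.88


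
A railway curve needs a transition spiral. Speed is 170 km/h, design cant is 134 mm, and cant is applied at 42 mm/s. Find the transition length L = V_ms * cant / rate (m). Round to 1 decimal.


Convert speed: V = 170 / 3.6 = 47.2222 m/s
L = 47.2222 * 134 / 42
L = 6327.7778 / 42
L = 150.7 m

150.7


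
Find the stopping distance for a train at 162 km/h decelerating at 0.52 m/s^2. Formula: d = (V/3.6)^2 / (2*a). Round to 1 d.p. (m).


Convert speed: V = 162 / 3.6 = 45.0 m/s
V^2 = 2025.0
d = 2025.0 / (2 * 0.52)
d = 2025.0 / 1.04
d = 1947.1 m

1947.1


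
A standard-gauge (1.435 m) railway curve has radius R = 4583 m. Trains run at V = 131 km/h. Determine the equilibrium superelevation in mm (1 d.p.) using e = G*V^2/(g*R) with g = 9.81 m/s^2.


Convert speed: V = 131 / 3.6 = 36.3889 m/s
Apply formula: e = 1.435 * 36.3889^2 / (9.81 * 4583)
e = 1.435 * 1324.1512 / 44959.23
e = 0.042264 m = 42.3 mm

42.3


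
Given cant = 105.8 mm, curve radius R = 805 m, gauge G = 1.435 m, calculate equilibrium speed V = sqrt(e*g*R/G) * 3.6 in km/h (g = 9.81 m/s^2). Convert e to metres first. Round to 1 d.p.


Convert cant: e = 105.8 mm = 0.1058 m
V_ms = sqrt(0.1058 * 9.81 * 805 / 1.435)
V_ms = sqrt(582.235463) = 24.1296 m/s
V = 24.1296 * 3.6 = 86.9 km/h

86.9


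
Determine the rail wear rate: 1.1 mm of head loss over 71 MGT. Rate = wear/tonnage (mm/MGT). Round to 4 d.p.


Wear rate = total wear / cumulative tonnage
Rate = 1.1 / 71
Rate = 0.0155 mm/MGT

0.0155


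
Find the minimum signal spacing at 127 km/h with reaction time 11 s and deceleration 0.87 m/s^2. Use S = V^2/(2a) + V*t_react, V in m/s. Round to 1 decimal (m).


V = 127 / 3.6 = 35.2778 m/s
Braking distance = 35.2778^2 / (2*0.87) = 715.2423 m
Sighting distance = 35.2778 * 11 = 388.0556 m
S = 715.2423 + 388.0556 = 1103.3 m

1103.3


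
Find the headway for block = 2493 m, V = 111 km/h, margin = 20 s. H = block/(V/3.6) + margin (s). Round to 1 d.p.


V = 111 / 3.6 = 30.8333 m/s
Block traversal time = 2493 / 30.8333 = 80.8541 s
Headway = 80.8541 + 20
Headway = 100.9 s

100.9


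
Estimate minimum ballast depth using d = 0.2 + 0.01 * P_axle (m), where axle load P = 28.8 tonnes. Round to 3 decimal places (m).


d = 0.2 + 0.01 * 28.8
d = 0.2 + 0.288
d = 0.488 m

0.488


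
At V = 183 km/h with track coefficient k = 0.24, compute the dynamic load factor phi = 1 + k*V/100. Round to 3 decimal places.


phi = 1 + k * V / 100
phi = 1 + 0.24 * 183 / 100
phi = 1 + 0.4392
phi = 1.439

1.439


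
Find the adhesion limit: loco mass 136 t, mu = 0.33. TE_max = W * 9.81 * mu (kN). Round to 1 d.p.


TE_max = W * g * mu
TE_max = 136 * 9.81 * 0.33
TE_max = 1334.16 * 0.33
TE_max = 440.3 kN

440.3


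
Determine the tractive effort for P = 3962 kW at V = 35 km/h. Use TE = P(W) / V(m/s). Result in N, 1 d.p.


Convert: P = 3962 kW = 3962000 W
V = 35 / 3.6 = 9.7222 m/s
TE = 3962000 / 9.7222
TE = 407520.0 N

407520.0


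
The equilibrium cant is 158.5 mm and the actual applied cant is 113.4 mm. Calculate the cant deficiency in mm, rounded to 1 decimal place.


Cant deficiency = equilibrium cant - actual cant
CD = 158.5 - 113.4
CD = 45.1 mm

45.1


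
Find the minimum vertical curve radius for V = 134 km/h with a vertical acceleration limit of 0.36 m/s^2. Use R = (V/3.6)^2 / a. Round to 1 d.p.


Convert speed: V = 134 / 3.6 = 37.2222 m/s
V^2 = 1385.4938 m^2/s^2
R_v = 1385.4938 / 0.36
R_v = 3848.6 m

3848.6


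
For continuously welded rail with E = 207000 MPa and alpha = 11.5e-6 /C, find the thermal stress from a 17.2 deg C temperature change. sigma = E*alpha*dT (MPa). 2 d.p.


sigma = E * alpha * dT
sigma = 207000 * 11.5e-6 * 17.2
sigma = 2.3805 * 17.2
sigma = 40.94 MPa

40.94


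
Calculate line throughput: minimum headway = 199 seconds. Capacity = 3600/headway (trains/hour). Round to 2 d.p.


Capacity = 3600 / headway
Capacity = 3600 / 199
Capacity = 18.09 trains/hour

18.09


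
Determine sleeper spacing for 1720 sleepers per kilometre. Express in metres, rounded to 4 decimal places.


Spacing = 1000 m / number of sleepers
Spacing = 1000 / 1720
Spacing = 0.5814 m

0.5814


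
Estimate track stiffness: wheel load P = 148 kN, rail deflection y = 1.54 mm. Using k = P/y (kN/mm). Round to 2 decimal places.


Track stiffness k = P / y
k = 148 / 1.54
k = 96.10 kN/mm

96.10


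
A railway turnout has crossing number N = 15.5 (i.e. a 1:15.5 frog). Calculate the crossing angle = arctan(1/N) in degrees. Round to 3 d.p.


1/N = 1/15.5 = 0.064516
angle = arctan(0.064516) = 0.064427 rad
angle = 0.064427 * 180/pi = 3.691 degrees

3.691


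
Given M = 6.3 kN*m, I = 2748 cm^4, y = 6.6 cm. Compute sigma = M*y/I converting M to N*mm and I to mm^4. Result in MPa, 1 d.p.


Convert units:
M = 6.3 kN*m = 6300000 N*mm
y = 6.6 cm = 66 mm
I = 2748 cm^4 = 27480000 mm^4
sigma = 6300000 * 66 / 27480000
sigma = 15.1 MPa

15.1


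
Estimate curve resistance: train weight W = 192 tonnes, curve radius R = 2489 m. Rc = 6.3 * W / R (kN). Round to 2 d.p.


Rc = 6.3 * W / R
Rc = 6.3 * 192 / 2489
Rc = 1209.6 / 2489
Rc = 0.49 kN

0.49


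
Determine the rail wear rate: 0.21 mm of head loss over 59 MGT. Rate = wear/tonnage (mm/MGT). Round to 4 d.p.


Wear rate = total wear / cumulative tonnage
Rate = 0.21 / 59
Rate = 0.0036 mm/MGT

0.0036


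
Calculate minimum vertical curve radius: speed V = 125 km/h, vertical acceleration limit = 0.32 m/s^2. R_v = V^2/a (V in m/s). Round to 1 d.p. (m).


Convert speed: V = 125 / 3.6 = 34.7222 m/s
V^2 = 1205.6327 m^2/s^2
R_v = 1205.6327 / 0.32
R_v = 3767.6 m

3767.6


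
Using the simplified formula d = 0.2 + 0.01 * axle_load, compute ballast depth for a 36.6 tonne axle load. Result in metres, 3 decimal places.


d = 0.2 + 0.01 * 36.6
d = 0.2 + 0.366
d = 0.566 m

0.566


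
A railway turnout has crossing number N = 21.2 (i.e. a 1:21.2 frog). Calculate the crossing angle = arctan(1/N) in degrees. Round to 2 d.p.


1/N = 1/21.2 = 0.04717
angle = arctan(0.04717) = 0.047135 rad
angle = 0.047135 * 180/pi = 2.70 degrees

2.70


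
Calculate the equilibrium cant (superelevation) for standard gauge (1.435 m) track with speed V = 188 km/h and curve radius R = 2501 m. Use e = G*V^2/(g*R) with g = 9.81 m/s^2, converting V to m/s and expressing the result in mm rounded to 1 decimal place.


Convert speed: V = 188 / 3.6 = 52.2222 m/s
Apply formula: e = 1.435 * 52.2222^2 / (9.81 * 2501)
e = 1.435 * 2727.1605 / 24534.81
e = 0.159507 m = 159.5 mm

159.5


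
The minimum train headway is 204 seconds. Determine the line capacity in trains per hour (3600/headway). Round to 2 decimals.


Capacity = 3600 / headway
Capacity = 3600 / 204
Capacity = 17.65 trains/hour

17.65


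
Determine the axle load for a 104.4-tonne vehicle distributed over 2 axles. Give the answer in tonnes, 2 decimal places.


Load per axle = total weight / number of axles
Load = 104.4 / 2
Load = 52.20 tonnes

52.20


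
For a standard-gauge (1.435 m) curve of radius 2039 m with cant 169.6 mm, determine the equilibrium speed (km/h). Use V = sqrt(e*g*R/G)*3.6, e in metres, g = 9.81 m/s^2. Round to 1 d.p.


Convert cant: e = 169.6 mm = 0.1696 m
V_ms = sqrt(0.1696 * 9.81 * 2039 / 1.435)
V_ms = sqrt(2364.069174) = 48.6217 m/s
V = 48.6217 * 3.6 = 175.0 km/h

175.0


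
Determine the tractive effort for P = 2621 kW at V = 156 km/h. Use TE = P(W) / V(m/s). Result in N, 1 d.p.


Convert: P = 2621 kW = 2621000 W
V = 156 / 3.6 = 43.3333 m/s
TE = 2621000 / 43.3333
TE = 60484.6 N

60484.6


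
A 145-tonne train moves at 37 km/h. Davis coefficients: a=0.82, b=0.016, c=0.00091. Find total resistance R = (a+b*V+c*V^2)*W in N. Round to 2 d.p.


b*V = 0.016 * 37 = 0.592
c*V^2 = 0.00091 * 1369 = 1.24579
R_per_t = 0.82 + 0.592 + 1.24579 = 2.65779 N/t
R_total = 2.65779 * 145 = 385.38 N

385.38


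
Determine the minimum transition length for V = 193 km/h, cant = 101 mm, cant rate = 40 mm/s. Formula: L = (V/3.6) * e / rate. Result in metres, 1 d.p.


Convert speed: V = 193 / 3.6 = 53.6111 m/s
L = 53.6111 * 101 / 40
L = 5414.7222 / 40
L = 135.4 m

135.4


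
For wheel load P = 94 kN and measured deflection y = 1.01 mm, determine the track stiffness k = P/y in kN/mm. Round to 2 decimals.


Track stiffness k = P / y
k = 94 / 1.01
k = 93.07 kN/mm

93.07


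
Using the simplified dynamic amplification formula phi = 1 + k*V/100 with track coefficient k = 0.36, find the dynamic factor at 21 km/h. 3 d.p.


phi = 1 + k * V / 100
phi = 1 + 0.36 * 21 / 100
phi = 1 + 0.0756
phi = 1.076

1.076


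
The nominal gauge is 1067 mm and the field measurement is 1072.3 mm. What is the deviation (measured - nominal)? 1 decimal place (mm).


Deviation = measured - nominal
Deviation = 1072.3 - 1067
Deviation = 5.3 mm

5.3


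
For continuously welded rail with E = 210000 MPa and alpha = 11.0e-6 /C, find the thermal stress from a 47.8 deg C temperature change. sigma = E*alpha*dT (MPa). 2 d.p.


sigma = E * alpha * dT
sigma = 210000 * 11.0e-6 * 47.8
sigma = 2.31 * 47.8
sigma = 110.42 MPa

110.42


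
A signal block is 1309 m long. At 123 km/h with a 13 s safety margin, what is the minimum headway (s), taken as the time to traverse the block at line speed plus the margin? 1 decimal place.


V = 123 / 3.6 = 34.1667 m/s
Block traversal time = 1309 / 34.1667 = 38.3122 s
Headway = 38.3122 + 13
Headway = 51.3 s

51.3


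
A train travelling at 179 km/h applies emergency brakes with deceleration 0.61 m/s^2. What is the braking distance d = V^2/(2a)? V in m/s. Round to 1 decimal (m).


Convert speed: V = 179 / 3.6 = 49.7222 m/s
V^2 = 2472.2994
d = 2472.2994 / (2 * 0.61)
d = 2472.2994 / 1.22
d = 2026.5 m

2026.5


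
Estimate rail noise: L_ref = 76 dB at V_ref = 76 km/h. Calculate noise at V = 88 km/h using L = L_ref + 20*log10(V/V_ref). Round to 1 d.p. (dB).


V/V_ref = 88 / 76 = 1.157895
log10(1.157895) = 0.063669
20 * 0.063669 = 1.2734
L = 76 + 1.2734 = 77.3 dB

77.3


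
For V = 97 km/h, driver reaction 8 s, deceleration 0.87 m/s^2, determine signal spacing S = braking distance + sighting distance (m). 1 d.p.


V = 97 / 3.6 = 26.9444 m/s
Braking distance = 26.9444^2 / (2*0.87) = 417.2432 m
Sighting distance = 26.9444 * 8 = 215.5556 m
S = 417.2432 + 215.5556 = 632.8 m

632.8


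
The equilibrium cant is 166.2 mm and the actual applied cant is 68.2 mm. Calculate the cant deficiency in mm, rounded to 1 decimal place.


Cant deficiency = equilibrium cant - actual cant
CD = 166.2 - 68.2
CD = 98.0 mm

98.0


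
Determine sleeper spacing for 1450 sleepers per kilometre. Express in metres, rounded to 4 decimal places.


Spacing = 1000 m / number of sleepers
Spacing = 1000 / 1450
Spacing = 0.6897 m

0.6897


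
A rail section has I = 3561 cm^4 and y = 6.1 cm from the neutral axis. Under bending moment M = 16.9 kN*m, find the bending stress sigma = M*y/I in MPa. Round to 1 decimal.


Convert units:
M = 16.9 kN*m = 16900000 N*mm
y = 6.1 cm = 61 mm
I = 3561 cm^4 = 35610000 mm^4
sigma = 16900000 * 61 / 35610000
sigma = 28.9 MPa

28.9


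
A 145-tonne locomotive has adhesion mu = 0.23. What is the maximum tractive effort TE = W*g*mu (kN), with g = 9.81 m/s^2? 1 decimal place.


TE_max = W * g * mu
TE_max = 145 * 9.81 * 0.23
TE_max = 1422.45 * 0.23
TE_max = 327.2 kN

327.2


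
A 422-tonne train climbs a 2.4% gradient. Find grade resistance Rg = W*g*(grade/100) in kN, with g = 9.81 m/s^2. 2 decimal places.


Rg = W * 9.81 * grade / 100
Rg = 422 * 9.81 * 2.4 / 100
Rg = 4139.82 * 0.024
Rg = 99.36 kN

99.36


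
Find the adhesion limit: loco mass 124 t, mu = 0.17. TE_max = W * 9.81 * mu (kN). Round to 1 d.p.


TE_max = W * g * mu
TE_max = 124 * 9.81 * 0.17
TE_max = 1216.44 * 0.17
TE_max = 206.8 kN

206.8


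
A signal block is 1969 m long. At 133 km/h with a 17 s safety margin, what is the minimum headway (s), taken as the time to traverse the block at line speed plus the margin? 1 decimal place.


V = 133 / 3.6 = 36.9444 m/s
Block traversal time = 1969 / 36.9444 = 53.2962 s
Headway = 53.2962 + 17
Headway = 70.3 s

70.3


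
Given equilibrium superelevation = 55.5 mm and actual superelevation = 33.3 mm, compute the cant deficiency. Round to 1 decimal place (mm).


Cant deficiency = equilibrium cant - actual cant
CD = 55.5 - 33.3
CD = 22.2 mm

22.2


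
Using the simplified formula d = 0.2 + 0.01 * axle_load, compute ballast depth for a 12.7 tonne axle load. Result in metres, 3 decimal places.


d = 0.2 + 0.01 * 12.7
d = 0.2 + 0.127
d = 0.327 m

0.327


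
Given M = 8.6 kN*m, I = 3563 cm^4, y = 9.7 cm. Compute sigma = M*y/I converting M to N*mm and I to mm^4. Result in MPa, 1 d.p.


Convert units:
M = 8.6 kN*m = 8600000 N*mm
y = 9.7 cm = 97 mm
I = 3563 cm^4 = 35630000 mm^4
sigma = 8600000 * 97 / 35630000
sigma = 23.4 MPa

23.4
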